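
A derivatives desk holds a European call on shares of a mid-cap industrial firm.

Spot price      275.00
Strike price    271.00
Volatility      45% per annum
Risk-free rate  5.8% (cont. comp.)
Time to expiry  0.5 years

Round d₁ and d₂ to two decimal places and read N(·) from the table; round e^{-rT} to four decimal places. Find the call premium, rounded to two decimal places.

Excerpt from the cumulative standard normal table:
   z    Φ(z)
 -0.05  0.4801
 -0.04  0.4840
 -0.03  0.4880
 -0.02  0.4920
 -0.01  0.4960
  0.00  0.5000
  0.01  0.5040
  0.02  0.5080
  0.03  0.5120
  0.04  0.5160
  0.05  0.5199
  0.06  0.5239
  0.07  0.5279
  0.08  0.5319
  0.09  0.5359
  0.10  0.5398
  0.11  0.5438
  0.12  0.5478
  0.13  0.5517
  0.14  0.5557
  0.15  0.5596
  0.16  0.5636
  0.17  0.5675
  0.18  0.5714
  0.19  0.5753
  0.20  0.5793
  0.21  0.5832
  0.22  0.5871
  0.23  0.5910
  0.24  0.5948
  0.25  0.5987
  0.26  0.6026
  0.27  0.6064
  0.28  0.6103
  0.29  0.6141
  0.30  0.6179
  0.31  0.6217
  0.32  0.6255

40.40

σ√T = 0.45 × 0.7071 = 0.3182
ln(S/K) + (r + σ²/2)T = ln(275/271) + (0.058 + 0.45²/2)·0.5 = 0.0147 + 0.0796 = 0.0943
d₁ = 0.0943 / 0.3182 = 0.2963 ≈ 0.30
d₂ = d₁ − σ√T = 0.2963 − 0.3182 = -0.0219 ≈ -0.02
e^(−rT) = e^(−0.058·0.5) = 0.9714
N(d₁) = N(0.30) = 0.6179;  N(d₂) = N(-0.02) = 0.4920
C = 275·0.6179 − 271·0.9714·0.4920 = 169.9225 − 129.5187 = 40.4038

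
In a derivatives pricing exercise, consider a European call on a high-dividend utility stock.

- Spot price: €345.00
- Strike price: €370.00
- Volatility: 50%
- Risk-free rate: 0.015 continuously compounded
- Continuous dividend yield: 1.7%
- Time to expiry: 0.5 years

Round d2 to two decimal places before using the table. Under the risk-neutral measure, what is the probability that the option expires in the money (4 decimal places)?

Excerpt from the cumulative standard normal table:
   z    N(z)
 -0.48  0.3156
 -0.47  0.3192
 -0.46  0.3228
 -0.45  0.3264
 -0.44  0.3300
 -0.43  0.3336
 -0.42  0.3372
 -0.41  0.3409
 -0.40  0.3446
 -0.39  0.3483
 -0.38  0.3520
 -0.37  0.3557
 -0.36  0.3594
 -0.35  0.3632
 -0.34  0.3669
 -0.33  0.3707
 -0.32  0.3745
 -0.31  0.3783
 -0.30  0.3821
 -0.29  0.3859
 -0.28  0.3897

σ√T = 0.5 × 0.7071 = 0.3536
ln(S/K) + (r − q + σ²/2)T = ln(345/370) + (0.015 − 0.017 + 0.5²/2)·0.5 = -0.0700 + 0.0615 = -0.0085
d₁ = -0.0085 / 0.3536 = -0.0239 ⇒ -0.02
d₂ = d₁ − σ√T = -0.0239 − 0.3536 = -0.3775 ⇒ -0.38
Risk-neutral Pr[S_T > K] = N(d₂) = N(-0.38) = 0.3520

0.3520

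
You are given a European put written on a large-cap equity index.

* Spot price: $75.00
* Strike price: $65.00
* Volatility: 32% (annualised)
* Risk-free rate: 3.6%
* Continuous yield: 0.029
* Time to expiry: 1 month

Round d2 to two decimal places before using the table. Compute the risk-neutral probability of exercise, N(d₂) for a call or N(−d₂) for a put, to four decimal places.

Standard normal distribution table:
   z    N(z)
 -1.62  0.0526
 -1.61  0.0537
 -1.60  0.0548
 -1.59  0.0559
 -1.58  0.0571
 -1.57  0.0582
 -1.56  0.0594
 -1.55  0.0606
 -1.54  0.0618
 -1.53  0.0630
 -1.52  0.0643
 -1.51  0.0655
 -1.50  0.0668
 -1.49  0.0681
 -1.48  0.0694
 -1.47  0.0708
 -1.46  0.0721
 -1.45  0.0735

0.0655

σ√T = 0.32 × 0.2887 = 0.0924
ln(S/K) + (r − q + σ²/2)T = ln(75/65) + (0.036 − 0.029 + 0.32²/2)·0.08333 = 0.1431 + 0.0049 = 0.1480
d₁ = 0.1480 / 0.0924 = 1.6016 → 1.60
d₂ = d₁ − σ√T = 1.6016 − 0.0924 = 1.5092 → 1.51
Risk-neutral Pr[S_T < K] = N(−d₂) = N(-1.51) = 0.0655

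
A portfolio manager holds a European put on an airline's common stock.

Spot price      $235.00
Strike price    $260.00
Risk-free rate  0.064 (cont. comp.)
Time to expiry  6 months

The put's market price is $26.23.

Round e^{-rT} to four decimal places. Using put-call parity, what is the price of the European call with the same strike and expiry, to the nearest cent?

exp(−rT) = exp(−0.064·0.5) = 0.9685
Put-call parity: C − P = S − K·e^(−rT) = 235 − 260·0.9685 = 235 − 251.8100 = -16.8100
C = P + (C − P) = 26.23 + (-16.8100) = 9.4200

$9.42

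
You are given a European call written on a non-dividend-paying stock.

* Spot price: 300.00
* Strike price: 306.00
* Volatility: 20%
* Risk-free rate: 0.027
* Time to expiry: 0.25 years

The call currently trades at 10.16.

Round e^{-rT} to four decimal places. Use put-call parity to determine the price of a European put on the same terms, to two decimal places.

e^(−rT) = e^(−0.027·0.25) = 0.9933
Put-call parity: C − P = S − K·e^(−rT) = 300 − 306·0.9933 = 300 − 303.9498 = -3.9498
P = C − (C − P) = 10.16 − (-3.9498) = 14.1098

14.11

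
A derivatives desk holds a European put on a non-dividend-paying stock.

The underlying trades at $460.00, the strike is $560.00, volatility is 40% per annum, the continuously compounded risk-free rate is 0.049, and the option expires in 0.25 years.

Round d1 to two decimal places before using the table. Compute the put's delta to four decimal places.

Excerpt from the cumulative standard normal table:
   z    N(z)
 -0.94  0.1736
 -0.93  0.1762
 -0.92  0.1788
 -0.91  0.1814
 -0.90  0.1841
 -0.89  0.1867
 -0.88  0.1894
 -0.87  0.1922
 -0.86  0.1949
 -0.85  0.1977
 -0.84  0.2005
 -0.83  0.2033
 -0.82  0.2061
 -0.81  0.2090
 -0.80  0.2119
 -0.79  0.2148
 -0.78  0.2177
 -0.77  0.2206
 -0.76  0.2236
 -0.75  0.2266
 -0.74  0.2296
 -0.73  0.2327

-0.7939

T = 0.25;  σ√T = 0.2000
d₁ = [ln(460/560) + (0.049 + 0.4²/2)·0.25] / 0.2000 = [-0.1967 + 0.0323] / 0.2000 = -0.8223 → -0.82
N(d₁) = N(-0.82) = 0.2061
Δ_put = N(d₁) − 1 = 0.2061 − 1 = -0.7939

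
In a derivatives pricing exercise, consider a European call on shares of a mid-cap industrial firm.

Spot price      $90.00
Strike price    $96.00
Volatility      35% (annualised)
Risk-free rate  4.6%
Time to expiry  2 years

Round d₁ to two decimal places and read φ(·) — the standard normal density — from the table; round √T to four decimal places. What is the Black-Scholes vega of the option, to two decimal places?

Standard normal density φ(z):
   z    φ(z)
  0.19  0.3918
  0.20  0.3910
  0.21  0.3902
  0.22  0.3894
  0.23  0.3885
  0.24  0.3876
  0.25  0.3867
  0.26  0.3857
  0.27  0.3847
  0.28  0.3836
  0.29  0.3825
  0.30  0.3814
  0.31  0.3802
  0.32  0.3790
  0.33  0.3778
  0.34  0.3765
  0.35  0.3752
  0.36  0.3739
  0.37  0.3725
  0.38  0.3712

48.54

T = 2;  σ√T = 0.4950
d₁ = [ln(90/96) + (0.046 + 0.35²/2)·2] / 0.4950 = [-0.0645 + 0.2145] / 0.4950 = 0.3030 ≈ 0.30
√T = √2 = 1.4142
φ(d₁) = φ(0.30) = 0.3814
vega = S·φ(d₁)·√T = 90·0.3814·1.4142 = 48.5438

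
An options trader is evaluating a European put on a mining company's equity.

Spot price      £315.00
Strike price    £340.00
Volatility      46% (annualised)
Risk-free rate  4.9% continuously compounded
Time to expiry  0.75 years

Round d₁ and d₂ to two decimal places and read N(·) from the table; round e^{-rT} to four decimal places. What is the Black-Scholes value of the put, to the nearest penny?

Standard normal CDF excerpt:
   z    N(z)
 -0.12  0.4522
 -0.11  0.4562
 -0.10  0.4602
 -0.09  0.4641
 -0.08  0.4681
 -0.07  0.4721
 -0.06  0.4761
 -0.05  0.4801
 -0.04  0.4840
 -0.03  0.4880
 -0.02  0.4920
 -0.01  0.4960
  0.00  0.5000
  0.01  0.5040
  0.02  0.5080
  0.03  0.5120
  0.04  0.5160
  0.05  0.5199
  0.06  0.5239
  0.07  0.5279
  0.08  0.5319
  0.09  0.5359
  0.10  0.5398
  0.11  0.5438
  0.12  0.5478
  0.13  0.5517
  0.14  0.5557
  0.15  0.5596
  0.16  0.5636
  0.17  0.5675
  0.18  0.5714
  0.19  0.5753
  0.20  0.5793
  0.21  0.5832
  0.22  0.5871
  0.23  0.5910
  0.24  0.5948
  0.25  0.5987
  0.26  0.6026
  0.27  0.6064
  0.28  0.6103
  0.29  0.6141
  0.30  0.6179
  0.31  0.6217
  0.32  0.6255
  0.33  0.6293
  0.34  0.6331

σ√T = 0.46·√0.75 = 0.3984
d₁ = [ln(315/340) + (0.049 + ½·0.46²)·0.75] / (σ√T) = (-0.0764 + 0.1161) / 0.3984 = 0.0997 which rounds to 0.10
d₂ = 0.0997 − 0.3984 = -0.2986 which rounds to -0.30
e^(−rT) = e^(−0.049·0.75) = 0.9639
N(−d₂) = N(0.30) = 0.6179;  N(−d₁) = N(-0.10) = 0.4602
P = 340·0.9639·0.6179 − 315·0.4602 = 202.5019 − 144.9630 = 57.5389

£57.54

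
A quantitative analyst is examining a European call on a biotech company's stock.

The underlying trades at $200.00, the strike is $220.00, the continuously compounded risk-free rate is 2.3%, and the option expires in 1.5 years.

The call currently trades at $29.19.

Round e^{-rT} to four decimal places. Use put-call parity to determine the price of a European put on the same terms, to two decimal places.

exp(−rT) = exp(−0.023·1.5) = 0.9661
Put-call parity: C − P = S − K·e^(−rT) = 200 − 220·0.9661 = 200 − 212.5420 = -12.5420
P = C − (C − P) = 29.19 − (-12.5420) = 41.7320

$41.73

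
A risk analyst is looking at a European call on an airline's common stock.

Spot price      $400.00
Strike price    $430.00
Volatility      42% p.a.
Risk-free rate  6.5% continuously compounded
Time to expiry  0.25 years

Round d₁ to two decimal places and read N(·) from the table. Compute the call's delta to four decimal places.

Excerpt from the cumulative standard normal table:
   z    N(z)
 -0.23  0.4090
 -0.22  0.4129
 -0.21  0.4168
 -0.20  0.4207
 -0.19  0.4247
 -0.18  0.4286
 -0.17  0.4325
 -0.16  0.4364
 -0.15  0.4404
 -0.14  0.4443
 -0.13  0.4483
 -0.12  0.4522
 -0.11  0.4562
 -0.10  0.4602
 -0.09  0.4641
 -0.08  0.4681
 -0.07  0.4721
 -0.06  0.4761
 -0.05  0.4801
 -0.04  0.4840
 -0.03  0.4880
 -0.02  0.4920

0.4364

T = 0.25;  σ√T = 0.2100
d₁ = [ln(400/430) + (0.065 + ½·0.42²)·0.25] / (σ√T) = (-0.0723 + 0.0383) / 0.2100 = -0.1620 ≈ -0.16
N(d₁) = N(-0.16) = 0.4364
Δ_call = N(d₁) = 0.4364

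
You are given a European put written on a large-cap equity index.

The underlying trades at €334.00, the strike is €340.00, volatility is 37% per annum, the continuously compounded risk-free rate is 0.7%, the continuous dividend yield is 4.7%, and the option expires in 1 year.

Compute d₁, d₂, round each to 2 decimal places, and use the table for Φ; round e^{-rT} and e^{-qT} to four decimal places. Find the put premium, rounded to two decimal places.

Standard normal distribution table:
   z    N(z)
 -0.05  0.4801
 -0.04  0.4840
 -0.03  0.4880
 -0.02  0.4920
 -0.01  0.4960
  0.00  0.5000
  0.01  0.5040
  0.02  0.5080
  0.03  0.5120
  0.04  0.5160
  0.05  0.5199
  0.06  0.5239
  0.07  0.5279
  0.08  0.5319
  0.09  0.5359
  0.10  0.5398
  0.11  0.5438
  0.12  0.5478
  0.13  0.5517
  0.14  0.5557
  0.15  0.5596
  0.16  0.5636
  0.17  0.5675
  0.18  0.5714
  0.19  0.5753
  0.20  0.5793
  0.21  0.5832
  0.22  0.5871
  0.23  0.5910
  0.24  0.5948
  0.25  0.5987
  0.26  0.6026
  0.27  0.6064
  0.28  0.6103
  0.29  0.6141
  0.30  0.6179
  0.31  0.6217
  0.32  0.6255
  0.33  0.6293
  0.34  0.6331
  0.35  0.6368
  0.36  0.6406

€58.24

T = 1;  σ√T = 0.3700
d₁ = [ln(334/340) + (0.007 − 0.047 + ½·0.37²)·1] / (σ√T) = (-0.0178 + 0.0284) / 0.3700 = 0.0288 which rounds to 0.03
d₂ = 0.0288 − 0.3700 = -0.3412 which rounds to -0.34
e^(−qT) = e^(−0.047·1) = 0.9541;  e^(−rT) = e^(−0.007·1) = 0.9930
N(−d₂) = N(0.34) = 0.6331;  N(−d₁) = N(-0.03) = 0.4880
P = 340·0.9930·0.6331 − 334·0.9541·0.4880 = 213.7472 − 155.5107 = 58.2366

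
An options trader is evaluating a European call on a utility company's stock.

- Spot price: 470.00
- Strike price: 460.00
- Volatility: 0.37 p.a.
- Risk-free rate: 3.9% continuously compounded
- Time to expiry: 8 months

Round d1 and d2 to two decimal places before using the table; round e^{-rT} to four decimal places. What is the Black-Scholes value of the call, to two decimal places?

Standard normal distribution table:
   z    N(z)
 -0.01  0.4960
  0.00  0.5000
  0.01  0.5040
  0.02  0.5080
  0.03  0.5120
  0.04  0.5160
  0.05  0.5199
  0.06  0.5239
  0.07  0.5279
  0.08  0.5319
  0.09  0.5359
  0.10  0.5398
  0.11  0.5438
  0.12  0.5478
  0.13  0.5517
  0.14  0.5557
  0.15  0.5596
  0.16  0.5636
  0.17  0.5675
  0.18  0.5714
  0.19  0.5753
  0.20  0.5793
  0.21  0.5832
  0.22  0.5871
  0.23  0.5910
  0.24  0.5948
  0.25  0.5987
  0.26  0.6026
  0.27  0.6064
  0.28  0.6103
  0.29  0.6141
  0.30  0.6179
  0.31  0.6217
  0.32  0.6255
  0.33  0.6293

66.32

T = 0.6667;  σ√T = 0.3021
d₁ = [ln(470/460) + (0.039 + ½·0.37²)·0.6667] / (σ√T) = (0.0215 + 0.0716) / 0.3021 = 0.3083 which rounds to 0.31
d₂ = 0.3083 − 0.3021 = 0.0062 which rounds to 0.01
e^(−rT) = e^(−0.039·0.6667) = 0.9743
N(d₁) = N(0.31) = 0.6217;  N(d₂) = N(0.01) = 0.5040
C = 470·0.6217 − 460·0.9743·0.5040 = 292.1990 − 225.8817 = 66.3173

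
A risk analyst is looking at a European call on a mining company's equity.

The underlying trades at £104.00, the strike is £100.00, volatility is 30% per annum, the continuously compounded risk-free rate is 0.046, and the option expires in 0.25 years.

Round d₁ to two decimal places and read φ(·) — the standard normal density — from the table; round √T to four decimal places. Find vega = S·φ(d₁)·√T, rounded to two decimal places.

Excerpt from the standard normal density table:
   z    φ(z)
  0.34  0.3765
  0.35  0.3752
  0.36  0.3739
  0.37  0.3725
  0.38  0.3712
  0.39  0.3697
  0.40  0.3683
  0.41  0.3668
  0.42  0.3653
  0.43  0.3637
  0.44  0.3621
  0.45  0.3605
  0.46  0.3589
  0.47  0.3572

19.07

σ√T = 0.3·√0.25 = 0.1500
d₁ = [ln(104/100) + (0.046 + ½·0.3²)·0.25] / (σ√T) = (0.0392 + 0.0227) / 0.1500 = 0.4131 which rounds to 0.41
√T = √0.25 = 0.5000
φ(d₁) = φ(0.41) = 0.3668
vega = S·φ(d₁)·√T = 104·0.3668·0.5000 = 19.0736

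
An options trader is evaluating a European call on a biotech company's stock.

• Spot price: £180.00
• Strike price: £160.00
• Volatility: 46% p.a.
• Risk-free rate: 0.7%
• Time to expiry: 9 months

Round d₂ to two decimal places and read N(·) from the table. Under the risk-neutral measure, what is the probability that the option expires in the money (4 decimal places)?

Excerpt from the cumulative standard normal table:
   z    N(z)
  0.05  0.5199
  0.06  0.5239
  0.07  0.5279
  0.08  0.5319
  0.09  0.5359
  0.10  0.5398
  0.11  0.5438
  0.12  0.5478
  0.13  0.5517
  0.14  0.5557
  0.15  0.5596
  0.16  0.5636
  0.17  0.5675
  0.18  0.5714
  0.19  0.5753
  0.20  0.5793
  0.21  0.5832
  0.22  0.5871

σ√T = 0.46 × 0.8660 = 0.3984
d₁ = [ln(180/160) + (0.007 + 0.46²/2)·0.75] / 0.3984 = [0.1178 + 0.0846] / 0.3984 = 0.5080 which rounds to 0.51
d₂ = d₁ − σ√T = 0.5080 − 0.3984 = 0.1097 which rounds to 0.11
Pr(exercise) under Q = N(d₂) = 0.5438

0.5438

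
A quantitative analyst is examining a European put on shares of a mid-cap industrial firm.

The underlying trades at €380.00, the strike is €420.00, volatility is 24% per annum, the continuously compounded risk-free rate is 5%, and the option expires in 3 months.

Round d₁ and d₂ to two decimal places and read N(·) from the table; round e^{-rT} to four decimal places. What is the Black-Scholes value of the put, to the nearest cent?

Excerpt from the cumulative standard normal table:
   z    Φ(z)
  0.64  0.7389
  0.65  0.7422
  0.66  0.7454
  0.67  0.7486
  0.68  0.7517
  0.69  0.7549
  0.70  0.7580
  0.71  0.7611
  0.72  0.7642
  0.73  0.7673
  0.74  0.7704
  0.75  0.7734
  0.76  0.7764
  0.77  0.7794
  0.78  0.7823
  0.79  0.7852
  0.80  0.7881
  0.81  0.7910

€41.23

σ√T = 0.24·√0.25 = 0.1200
d₁ = [ln(380/420) + (0.05 + ½·0.24²)·0.25] / (σ√T) = (-0.1001 + 0.0197) / 0.1200 = -0.6699 ≈ -0.67
d₂ = -0.6699 − 0.1200 = -0.7899 ≈ -0.79
exp(−rT) = exp(−0.05·0.25) = 0.9876
N(−d₂) = N(0.79) = 0.7852;  N(−d₁) = N(0.67) = 0.7486
P = 420·0.9876·0.7852 − 380·0.7486 = 325.6947 − 284.4680 = 41.2267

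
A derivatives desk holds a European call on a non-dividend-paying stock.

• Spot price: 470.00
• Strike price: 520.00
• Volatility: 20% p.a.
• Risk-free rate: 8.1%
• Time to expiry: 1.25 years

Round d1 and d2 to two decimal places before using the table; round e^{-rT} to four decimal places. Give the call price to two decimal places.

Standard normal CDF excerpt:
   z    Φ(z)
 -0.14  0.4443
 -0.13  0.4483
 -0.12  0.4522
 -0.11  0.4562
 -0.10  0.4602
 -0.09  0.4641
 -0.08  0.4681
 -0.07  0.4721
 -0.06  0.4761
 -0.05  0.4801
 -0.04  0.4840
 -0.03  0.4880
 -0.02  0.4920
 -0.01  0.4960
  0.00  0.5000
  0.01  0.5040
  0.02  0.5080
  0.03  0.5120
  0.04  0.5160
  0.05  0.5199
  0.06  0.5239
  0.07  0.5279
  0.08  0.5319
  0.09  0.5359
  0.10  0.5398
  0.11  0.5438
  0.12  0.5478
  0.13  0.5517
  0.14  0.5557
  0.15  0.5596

41.21

σ√T = 0.2 × 1.1180 = 0.2236
d₁ = [ln(470/520) + (0.081 + ½·0.2²)·1.25] / (σ√T) = (-0.1011 + 0.1263) / 0.2236 = 0.1125 which rounds to 0.11
d₂ = 0.1125 − 0.2236 = -0.1111 which rounds to -0.11
exp(−rT) = exp(−0.081·1.25) = 0.9037
N(d₁) = N(0.11) = 0.5438;  N(d₂) = N(-0.11) = 0.4562
C = 470·0.5438 − 520·0.9037·0.4562 = 255.5860 − 214.3793 = 41.2067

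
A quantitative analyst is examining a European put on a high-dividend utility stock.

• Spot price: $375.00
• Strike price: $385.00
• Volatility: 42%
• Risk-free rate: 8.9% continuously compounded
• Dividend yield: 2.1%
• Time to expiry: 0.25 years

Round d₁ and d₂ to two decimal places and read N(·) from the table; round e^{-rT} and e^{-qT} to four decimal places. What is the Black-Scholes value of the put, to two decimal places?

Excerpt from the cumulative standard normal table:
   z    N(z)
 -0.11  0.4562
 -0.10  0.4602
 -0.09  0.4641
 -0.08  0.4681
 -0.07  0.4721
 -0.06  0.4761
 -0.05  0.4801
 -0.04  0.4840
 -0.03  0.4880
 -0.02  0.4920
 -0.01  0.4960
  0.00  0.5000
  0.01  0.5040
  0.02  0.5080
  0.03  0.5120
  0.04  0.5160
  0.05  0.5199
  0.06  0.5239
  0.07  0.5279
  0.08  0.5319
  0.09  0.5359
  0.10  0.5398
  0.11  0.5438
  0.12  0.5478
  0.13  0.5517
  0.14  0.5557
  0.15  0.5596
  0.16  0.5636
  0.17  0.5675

$33.10

T = 0.25;  σ√T = 0.2100
d₁ = [ln(375/385) + (0.089 − 0.021 + ½·0.42²)·0.25] / (σ√T) = (-0.0263 + 0.0390) / 0.2100 = 0.0606 ≈ 0.06
d₂ = 0.0606 − 0.2100 = -0.1494 ≈ -0.15
e^(−qT) = e^(−0.021·0.25) = 0.9948;  e^(−rT) = e^(−0.089·0.25) = 0.9780
N(−d₂) = N(0.15) = 0.5596;  N(−d₁) = N(-0.06) = 0.4761
P = 385·0.9780·0.5596 − 375·0.9948·0.4761 = 210.7062 − 177.6091 = 33.0971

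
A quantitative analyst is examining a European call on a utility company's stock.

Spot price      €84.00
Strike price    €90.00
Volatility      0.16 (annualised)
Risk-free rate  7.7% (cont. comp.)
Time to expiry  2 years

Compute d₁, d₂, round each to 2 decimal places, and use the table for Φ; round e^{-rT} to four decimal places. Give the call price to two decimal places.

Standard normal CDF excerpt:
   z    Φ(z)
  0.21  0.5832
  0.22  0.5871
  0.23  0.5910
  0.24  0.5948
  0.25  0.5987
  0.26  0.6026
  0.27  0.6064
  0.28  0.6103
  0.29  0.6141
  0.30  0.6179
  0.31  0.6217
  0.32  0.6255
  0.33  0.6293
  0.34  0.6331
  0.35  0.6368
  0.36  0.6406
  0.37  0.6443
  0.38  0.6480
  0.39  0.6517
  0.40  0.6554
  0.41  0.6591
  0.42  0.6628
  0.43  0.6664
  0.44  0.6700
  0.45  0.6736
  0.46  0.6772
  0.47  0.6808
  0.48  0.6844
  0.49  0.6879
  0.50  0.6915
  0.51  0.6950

€11.29

σ√T = 0.16·√2 = 0.2263
ln(S/K) + (r + σ²/2)T = ln(84/90) + (0.077 + 0.16²/2)·2 = -0.0690 + 0.1796 = 0.1106
d₁ = 0.1106 / 0.2263 = 0.4888 ≈ 0.49
d₂ = d₁ − σ√T = 0.4888 − 0.2263 = 0.2625 ≈ 0.26
exp(−rT) = exp(−0.077·2) = 0.8573
C = 84·N(0.49) − 90·0.8573·N(0.26) = 84·0.6879 − 90·0.8573·0.6026 = 57.7836 − 46.4948 = 11.2888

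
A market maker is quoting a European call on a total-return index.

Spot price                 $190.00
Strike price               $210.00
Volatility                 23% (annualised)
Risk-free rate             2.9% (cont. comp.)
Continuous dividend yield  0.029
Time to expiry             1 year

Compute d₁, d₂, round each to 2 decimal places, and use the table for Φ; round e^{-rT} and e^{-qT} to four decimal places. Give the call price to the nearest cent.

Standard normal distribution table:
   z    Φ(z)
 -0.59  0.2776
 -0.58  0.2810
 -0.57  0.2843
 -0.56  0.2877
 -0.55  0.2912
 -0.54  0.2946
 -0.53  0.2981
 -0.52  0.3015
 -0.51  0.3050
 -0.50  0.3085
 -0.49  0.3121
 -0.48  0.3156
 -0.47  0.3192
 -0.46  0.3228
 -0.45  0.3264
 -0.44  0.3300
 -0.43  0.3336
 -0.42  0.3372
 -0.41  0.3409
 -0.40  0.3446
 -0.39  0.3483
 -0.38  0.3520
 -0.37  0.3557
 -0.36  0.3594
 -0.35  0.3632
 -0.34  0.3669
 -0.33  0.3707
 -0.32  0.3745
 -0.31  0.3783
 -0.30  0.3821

$9.72

σ√T = 0.23·√1 = 0.2300
d₁ = [ln(190/210) + (0.029 − 0.029 + 0.23²/2)·1] / 0.2300 = [-0.1001 + 0.0265] / 0.2300 = -0.3201 which rounds to -0.32
d₂ = d₁ − σ√T = -0.3201 − 0.2300 = -0.5501 which rounds to -0.55
exp(−qT) = exp(−0.029·1) = 0.9714;  exp(−rT) = exp(−0.029·1) = 0.9714
C = 190·0.9714·N(-0.32) − 210·0.9714·N(-0.55) = 190·0.9714·0.3745 − 210·0.9714·0.2912 = 69.1200 − 59.4031 = 9.7169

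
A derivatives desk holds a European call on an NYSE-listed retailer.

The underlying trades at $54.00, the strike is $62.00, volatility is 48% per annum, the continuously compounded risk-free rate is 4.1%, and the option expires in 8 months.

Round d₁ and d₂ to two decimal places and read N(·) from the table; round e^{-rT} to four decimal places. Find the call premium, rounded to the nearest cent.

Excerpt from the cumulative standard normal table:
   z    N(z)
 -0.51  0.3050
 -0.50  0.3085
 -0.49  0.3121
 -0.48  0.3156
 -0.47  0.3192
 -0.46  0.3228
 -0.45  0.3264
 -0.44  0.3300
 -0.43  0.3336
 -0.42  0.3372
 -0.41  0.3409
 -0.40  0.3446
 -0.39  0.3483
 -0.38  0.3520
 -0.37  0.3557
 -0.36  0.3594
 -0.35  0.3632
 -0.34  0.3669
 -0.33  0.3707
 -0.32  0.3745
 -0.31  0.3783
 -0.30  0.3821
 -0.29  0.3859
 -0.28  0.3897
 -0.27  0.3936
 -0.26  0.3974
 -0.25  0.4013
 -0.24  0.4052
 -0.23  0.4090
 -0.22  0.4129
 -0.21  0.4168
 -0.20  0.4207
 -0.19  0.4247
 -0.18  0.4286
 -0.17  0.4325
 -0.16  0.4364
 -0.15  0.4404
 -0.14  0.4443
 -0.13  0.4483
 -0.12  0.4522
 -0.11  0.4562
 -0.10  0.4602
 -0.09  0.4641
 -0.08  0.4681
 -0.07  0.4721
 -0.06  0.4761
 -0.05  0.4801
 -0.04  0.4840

$6.02

σ√T = 0.48·√0.6667 = 0.3919
d₁ = [ln(54/62) + (0.041 + 0.48²/2)·0.6667] / 0.3919 = [-0.1382 + 0.1041] / 0.3919 = -0.0868 → -0.09
d₂ = d₁ − σ√T = -0.0868 − 0.3919 = -0.4787 → -0.48
e^(−rT) = e^(−0.041·0.6667) = 0.9730
C = 54·N(-0.09) − 62·0.9730·N(-0.48) = 54·0.4641 − 62·0.9730·0.3156 = 25.0614 − 19.0389 = 6.0225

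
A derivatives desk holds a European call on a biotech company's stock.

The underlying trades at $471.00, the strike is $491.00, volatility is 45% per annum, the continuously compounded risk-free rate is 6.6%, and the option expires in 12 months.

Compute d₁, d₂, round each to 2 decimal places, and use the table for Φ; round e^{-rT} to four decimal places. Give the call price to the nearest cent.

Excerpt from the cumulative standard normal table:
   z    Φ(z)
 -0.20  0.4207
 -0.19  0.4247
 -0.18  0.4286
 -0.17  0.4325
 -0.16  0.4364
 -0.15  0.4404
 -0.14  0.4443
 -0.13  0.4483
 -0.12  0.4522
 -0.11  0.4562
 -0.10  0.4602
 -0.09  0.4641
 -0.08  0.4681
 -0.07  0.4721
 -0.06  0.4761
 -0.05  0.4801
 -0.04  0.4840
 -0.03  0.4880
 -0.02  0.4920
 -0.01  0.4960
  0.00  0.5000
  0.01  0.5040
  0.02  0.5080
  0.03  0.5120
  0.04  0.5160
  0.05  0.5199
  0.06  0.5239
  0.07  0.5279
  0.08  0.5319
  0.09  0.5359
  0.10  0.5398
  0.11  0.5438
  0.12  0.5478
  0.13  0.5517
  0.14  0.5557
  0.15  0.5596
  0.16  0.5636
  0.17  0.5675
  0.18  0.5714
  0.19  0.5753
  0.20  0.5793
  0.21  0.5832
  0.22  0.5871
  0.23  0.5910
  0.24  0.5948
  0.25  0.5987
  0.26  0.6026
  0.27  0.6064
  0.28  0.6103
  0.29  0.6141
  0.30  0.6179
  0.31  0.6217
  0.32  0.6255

$88.66

σ√T = 0.45 × 1.0000 = 0.4500
d₁ = [ln(471/491) + (0.066 + 0.45²/2)·1] / 0.4500 = [-0.0416 + 0.1673] / 0.4500 = 0.2793 ⇒ 0.28
d₂ = d₁ − σ√T = 0.2793 − 0.4500 = -0.1707 ⇒ -0.17
e^(−rT) = e^(−0.066·1) = 0.9361
N(d₁) = N(0.28) = 0.6103;  N(d₂) = N(-0.17) = 0.4325
C = 471·0.6103 − 491·0.9361·0.4325 = 287.4513 − 198.7879 = 88.6634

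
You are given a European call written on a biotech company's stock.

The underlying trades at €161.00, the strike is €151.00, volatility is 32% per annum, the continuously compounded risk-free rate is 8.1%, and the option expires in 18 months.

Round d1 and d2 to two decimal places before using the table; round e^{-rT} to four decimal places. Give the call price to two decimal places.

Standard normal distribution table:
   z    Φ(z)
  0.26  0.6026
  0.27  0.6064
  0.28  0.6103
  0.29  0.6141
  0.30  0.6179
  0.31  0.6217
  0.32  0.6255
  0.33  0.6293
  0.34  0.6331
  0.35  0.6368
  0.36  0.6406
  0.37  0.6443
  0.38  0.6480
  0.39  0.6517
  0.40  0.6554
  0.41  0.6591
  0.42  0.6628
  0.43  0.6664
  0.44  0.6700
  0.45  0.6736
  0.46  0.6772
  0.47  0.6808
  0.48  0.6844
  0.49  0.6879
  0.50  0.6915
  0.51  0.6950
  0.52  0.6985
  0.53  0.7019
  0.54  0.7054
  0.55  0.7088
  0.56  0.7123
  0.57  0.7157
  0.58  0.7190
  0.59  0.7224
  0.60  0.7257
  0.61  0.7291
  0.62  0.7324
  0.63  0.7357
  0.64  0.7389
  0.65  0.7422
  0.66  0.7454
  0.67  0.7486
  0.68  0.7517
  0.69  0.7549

€38.91

σ√T = 0.32·√1.5 = 0.3919
ln(S/K) + (r + σ²/2)T = ln(161/151) + (0.081 + 0.32²/2)·1.5 = 0.0641 + 0.1983 = 0.2624
d₁ = 0.2624 / 0.3919 = 0.6696 ≈ 0.67
d₂ = d₁ − σ√T = 0.6696 − 0.3919 = 0.2777 ≈ 0.28
exp(−rT) = exp(−0.081·1.5) = 0.8856
N(d₁) = N(0.67) = 0.7486;  N(d₂) = N(0.28) = 0.6103
C = 161·0.7486 − 151·0.8856·0.6103 = 120.5246 − 81.6127 = 38.9119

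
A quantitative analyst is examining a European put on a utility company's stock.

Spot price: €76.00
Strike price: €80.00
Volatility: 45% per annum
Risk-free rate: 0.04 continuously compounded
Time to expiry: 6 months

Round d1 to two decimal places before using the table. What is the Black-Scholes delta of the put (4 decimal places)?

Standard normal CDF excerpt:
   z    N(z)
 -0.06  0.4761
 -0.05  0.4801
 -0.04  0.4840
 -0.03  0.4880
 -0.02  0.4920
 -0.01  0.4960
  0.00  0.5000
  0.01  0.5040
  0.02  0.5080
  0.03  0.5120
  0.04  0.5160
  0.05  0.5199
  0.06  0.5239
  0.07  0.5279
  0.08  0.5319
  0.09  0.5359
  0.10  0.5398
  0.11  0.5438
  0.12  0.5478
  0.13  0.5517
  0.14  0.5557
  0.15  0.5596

-0.4761

σ√T = 0.45 × 0.7071 = 0.3182
d₁ = [ln(76/80) + (0.04 + 0.45²/2)·0.5] / 0.3182 = [-0.0513 + 0.0706] / 0.3182 = 0.0608 which rounds to 0.06
N(d₁) = N(0.06) = 0.5239
Δ_put = N(d₁) − 1 = 0.5239 − 1 = -0.4761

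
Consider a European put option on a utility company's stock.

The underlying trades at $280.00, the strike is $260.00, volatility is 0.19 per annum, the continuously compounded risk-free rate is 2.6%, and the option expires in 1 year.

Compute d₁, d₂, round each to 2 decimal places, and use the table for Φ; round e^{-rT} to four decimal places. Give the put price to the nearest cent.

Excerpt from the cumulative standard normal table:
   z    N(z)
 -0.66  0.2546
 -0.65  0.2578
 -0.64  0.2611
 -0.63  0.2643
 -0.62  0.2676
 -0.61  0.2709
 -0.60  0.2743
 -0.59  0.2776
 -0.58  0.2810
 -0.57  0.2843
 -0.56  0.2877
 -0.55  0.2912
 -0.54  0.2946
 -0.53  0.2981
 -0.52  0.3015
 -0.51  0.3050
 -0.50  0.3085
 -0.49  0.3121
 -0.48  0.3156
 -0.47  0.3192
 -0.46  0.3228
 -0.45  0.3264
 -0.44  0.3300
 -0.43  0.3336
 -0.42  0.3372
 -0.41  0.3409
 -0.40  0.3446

$9.58

σ√T = 0.19·√1 = 0.1900
ln(S/K) + (r + σ²/2)T = ln(280/260) + (0.026 + 0.19²/2)·1 = 0.0741 + 0.0440 = 0.1182
d₁ = 0.1182 / 0.1900 = 0.6219 ≈ 0.62
d₂ = d₁ − σ√T = 0.6219 − 0.1900 = 0.4319 ≈ 0.43
e^(−rT) = e^(−0.026·1) = 0.9743
N(−d₂) = N(-0.43) = 0.3336;  N(−d₁) = N(-0.62) = 0.2676
P = 260·0.9743·0.3336 − 280·0.2676 = 84.5069 − 74.9280 = 9.5789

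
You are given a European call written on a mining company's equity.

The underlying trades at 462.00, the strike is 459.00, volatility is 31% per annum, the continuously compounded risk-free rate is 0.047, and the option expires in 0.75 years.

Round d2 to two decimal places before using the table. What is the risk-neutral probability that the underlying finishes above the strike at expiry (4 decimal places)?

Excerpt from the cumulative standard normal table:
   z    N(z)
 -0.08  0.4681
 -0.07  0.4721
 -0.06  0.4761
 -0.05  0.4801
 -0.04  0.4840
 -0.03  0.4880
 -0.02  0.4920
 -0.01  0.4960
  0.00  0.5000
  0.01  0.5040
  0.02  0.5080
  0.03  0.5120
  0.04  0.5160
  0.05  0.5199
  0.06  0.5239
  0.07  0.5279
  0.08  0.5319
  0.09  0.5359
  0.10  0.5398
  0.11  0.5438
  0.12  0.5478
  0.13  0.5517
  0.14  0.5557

0.5080

T = 0.75;  σ√T = 0.2685
d₁ = [ln(462/459) + (0.047 + 0.31²/2)·0.75] / 0.2685 = [0.0065 + 0.0713] / 0.2685 = 0.2898 ⇒ 0.29
d₂ = d₁ − σ√T = 0.2898 − 0.2685 = 0.0213 ⇒ 0.02
Risk-neutral Pr[S_T > K] = N(d₂) = N(0.02) = 0.5080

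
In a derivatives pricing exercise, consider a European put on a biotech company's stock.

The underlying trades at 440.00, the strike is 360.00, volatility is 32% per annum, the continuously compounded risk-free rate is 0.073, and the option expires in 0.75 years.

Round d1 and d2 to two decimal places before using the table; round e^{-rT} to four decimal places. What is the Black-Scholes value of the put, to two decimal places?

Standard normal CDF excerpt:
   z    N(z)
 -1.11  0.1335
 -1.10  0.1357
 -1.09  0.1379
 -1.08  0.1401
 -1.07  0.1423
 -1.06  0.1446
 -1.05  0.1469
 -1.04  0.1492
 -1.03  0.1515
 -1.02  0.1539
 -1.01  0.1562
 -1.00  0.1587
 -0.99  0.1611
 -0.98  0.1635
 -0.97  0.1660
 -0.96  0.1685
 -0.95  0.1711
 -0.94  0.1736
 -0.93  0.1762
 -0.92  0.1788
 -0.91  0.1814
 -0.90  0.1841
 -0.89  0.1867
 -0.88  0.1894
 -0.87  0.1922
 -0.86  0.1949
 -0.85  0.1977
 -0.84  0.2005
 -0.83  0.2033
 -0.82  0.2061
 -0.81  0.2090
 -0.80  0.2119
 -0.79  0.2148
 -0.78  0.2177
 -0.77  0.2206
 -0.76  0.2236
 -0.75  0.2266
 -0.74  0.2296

10.57

σ√T = 0.32·√0.75 = 0.2771
ln(S/K) + (r + σ²/2)T = ln(440/360) + (0.073 + 0.32²/2)·0.75 = 0.2007 + 0.0932 = 0.2938
d₁ = 0.2938 / 0.2771 = 1.0602 which rounds to 1.06
d₂ = d₁ − σ√T = 1.0602 − 0.2771 = 0.7831 which rounds to 0.78
e^(−rT) = e^(−0.073·0.75) = 0.9467
N(−d₂) = N(-0.78) = 0.2177;  N(−d₁) = N(-1.06) = 0.1446
P = 360·0.9467·0.2177 − 440·0.1446 = 74.1948 − 63.6240 = 10.5708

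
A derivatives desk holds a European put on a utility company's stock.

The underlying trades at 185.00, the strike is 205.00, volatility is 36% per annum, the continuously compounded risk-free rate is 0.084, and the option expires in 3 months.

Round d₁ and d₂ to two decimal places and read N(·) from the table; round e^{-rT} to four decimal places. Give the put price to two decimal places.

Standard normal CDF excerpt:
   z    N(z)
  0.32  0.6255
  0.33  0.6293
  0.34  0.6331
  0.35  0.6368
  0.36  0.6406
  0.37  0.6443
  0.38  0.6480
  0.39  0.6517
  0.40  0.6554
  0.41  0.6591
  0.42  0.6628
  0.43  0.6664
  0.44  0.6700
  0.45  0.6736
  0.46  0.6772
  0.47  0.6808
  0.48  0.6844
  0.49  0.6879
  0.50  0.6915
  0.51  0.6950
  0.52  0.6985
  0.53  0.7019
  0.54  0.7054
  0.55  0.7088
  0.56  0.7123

23.09

T = 0.25;  σ√T = 0.1800
d₁ = [ln(185/205) + (0.084 + 0.36²/2)·0.25] / 0.1800 = [-0.1027 + 0.0372] / 0.1800 = -0.3636 which rounds to -0.36
d₂ = d₁ − σ√T = -0.3636 − 0.1800 = -0.5436 which rounds to -0.54
exp(−rT) = exp(−0.084·0.25) = 0.9792
P = 205·0.9792·N(0.54) − 185·N(0.36) = 205·0.9792·0.7054 − 185·0.6406 = 141.5992 − 118.5110 = 23.0882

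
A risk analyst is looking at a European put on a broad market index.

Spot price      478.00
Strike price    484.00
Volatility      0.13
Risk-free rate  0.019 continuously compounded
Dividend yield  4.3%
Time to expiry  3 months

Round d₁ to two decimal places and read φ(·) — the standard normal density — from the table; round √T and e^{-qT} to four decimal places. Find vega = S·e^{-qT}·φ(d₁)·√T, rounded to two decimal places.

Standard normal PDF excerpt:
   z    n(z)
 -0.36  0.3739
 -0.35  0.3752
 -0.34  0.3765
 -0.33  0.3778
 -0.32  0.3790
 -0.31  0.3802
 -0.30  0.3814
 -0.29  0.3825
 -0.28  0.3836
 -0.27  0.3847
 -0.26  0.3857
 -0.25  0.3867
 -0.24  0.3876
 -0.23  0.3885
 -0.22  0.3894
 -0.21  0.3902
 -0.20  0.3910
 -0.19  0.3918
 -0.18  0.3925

91.43

σ√T = 0.13 × 0.5000 = 0.0650
d₁ = [ln(478/484) + (0.019 − 0.043 + 0.13²/2)·0.25] / 0.0650 = [-0.0125 − 0.0039] / 0.0650 = -0.2517 ≈ -0.25
√T = √0.25 = 0.5000
φ(d₁) = φ(-0.25) = 0.3867
exp(−qT) = exp(−0.043·0.25) = 0.9893
vega = S·exp(−qT)·φ(d₁)·√T = 478·0.9893·0.3867·0.5000 = 91.4324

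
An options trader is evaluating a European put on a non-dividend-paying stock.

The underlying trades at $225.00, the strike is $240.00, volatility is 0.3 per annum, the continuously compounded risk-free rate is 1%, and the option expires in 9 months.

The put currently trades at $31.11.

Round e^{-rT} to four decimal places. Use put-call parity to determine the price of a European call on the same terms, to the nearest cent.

$17.91

e^(−rT) = e^(−0.01·0.75) = 0.9925
Put-call parity: C − P = S − K·e^(−rT) = 225 − 240·0.9925 = 225 − 238.2000 = -13.2000
C = P + (C − P) = 31.11 + (-13.2000) = 17.9100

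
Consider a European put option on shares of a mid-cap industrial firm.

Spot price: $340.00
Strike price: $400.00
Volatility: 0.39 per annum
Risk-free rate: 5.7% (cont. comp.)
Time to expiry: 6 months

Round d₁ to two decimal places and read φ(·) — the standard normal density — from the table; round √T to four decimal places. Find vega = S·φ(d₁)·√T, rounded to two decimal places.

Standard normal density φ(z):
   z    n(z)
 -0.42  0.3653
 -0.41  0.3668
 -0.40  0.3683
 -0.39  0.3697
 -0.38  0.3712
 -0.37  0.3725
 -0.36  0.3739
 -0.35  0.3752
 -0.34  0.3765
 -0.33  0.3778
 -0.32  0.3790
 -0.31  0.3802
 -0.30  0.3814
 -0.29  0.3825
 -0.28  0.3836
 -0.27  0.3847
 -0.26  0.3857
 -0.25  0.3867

90.20

T = 0.5;  σ√T = 0.2758
d₁ = [ln(340/400) + (0.057 + 0.39²/2)·0.5] / 0.2758 = [-0.1625 + 0.0665] / 0.2758 = -0.3481 ≈ -0.35
√T = √0.5 = 0.7071
φ(d₁) = φ(-0.35) = 0.3752
vega = S·φ(d₁)·√T = 340·0.3752·0.7071 = 90.2033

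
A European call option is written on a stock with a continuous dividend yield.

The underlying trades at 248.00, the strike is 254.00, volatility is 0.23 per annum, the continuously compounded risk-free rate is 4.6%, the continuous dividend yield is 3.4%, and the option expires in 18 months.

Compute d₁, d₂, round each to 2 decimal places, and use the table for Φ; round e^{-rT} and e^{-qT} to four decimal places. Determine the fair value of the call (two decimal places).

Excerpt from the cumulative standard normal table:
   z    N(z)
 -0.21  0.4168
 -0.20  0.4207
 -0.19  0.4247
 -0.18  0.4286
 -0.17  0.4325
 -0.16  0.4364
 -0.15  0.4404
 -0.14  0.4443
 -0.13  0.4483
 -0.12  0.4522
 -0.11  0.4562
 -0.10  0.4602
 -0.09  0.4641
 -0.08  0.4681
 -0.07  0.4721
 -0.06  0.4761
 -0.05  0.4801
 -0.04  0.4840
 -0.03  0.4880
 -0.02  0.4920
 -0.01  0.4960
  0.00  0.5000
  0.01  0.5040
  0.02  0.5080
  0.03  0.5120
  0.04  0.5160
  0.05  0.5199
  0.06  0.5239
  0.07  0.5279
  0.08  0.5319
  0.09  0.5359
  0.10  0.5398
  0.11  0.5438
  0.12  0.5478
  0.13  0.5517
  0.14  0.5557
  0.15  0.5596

σ√T = 0.23 × 1.2247 = 0.2817
d₁ = [ln(248/254) + (0.046 − 0.034 + 0.23²/2)·1.5] / 0.2817 = [-0.0239 + 0.0577] / 0.2817 = 0.1199 ≈ 0.12
d₂ = d₁ − σ√T = 0.1199 − 0.2817 = -0.1618 ≈ -0.16
exp(−qT) = exp(−0.034·1.5) = 0.9503;  exp(−rT) = exp(−0.046·1.5) = 0.9333
N(d₁) = N(0.12) = 0.5478;  N(d₂) = N(-0.16) = 0.4364
C = 248·0.9503·0.5478 − 254·0.9333·0.4364 = 129.1024 − 103.4522 = 25.6502

25.65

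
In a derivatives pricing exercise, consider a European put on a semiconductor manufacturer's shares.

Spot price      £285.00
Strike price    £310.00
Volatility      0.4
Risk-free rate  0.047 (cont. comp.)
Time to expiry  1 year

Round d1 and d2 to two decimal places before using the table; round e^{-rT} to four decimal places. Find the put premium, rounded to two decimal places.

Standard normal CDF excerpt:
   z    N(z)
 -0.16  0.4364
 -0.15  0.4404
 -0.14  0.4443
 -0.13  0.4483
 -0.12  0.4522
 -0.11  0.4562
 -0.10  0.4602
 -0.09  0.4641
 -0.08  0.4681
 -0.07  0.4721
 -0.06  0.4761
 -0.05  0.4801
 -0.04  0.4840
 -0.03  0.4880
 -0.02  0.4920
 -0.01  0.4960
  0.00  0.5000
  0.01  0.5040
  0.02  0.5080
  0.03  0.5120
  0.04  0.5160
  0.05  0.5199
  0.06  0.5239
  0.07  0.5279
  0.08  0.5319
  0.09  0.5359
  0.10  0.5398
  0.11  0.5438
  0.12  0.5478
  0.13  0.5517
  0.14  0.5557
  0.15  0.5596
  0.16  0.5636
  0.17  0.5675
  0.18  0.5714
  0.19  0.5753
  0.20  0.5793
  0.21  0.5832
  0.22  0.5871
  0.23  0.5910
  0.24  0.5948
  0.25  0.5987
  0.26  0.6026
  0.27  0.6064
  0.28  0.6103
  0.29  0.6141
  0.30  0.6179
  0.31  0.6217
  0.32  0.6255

σ√T = 0.4·√1 = 0.4000
ln(S/K) + (r + σ²/2)T = ln(285/310) + (0.047 + 0.4²/2)·1 = -0.0841 + 0.1270 = 0.0429
d₁ = 0.0429 / 0.4000 = 0.1073 ≈ 0.11
d₂ = d₁ − σ√T = 0.1073 − 0.4000 = -0.2927 ≈ -0.29
exp(−rT) = exp(−0.047·1) = 0.9541
P = 310·0.9541·N(0.29) − 285·N(-0.11) = 310·0.9541·0.6141 − 285·0.4562 = 181.6330 − 130.0170 = 51.6160

£51.62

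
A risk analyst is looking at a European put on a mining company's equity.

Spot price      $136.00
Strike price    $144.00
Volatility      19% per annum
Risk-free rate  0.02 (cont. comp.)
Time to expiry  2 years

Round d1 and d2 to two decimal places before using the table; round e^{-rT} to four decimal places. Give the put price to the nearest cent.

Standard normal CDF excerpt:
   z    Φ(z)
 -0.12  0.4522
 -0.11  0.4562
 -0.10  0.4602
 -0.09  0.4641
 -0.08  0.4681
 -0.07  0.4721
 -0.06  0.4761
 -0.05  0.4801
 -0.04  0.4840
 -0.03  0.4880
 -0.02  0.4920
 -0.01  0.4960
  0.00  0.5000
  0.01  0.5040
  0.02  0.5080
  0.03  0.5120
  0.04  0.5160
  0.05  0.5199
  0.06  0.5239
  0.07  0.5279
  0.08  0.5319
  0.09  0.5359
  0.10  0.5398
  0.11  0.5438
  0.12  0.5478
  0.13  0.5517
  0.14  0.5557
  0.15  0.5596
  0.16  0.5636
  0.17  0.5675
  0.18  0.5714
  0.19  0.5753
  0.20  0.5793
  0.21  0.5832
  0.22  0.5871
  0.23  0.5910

T = 2;  σ√T = 0.2687
d₁ = [ln(136/144) + (0.02 + 0.19²/2)·2] / 0.2687 = [-0.0572 + 0.0761] / 0.2687 = 0.0705 → 0.07
d₂ = d₁ − σ√T = 0.0705 − 0.2687 = -0.1982 → -0.20
exp(−rT) = exp(−0.02·2) = 0.9608
P = 144·0.9608·N(0.20) − 136·N(-0.07) = 144·0.9608·0.5793 − 136·0.4721 = 80.1492 − 64.2056 = 15.9436

$15.94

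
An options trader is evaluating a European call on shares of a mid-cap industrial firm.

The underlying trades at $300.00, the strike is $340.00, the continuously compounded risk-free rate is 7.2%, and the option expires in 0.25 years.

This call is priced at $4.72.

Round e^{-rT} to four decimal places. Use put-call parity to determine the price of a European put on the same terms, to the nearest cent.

$38.67

e^(−rT) = e^(−0.072·0.25) = 0.9822
Put-call parity: C − P = S − K·e^(−rT) = 300 − 340·0.9822 = 300 − 333.9480 = -33.9480
P = C − (C − P) = 4.72 − (-33.9480) = 38.6680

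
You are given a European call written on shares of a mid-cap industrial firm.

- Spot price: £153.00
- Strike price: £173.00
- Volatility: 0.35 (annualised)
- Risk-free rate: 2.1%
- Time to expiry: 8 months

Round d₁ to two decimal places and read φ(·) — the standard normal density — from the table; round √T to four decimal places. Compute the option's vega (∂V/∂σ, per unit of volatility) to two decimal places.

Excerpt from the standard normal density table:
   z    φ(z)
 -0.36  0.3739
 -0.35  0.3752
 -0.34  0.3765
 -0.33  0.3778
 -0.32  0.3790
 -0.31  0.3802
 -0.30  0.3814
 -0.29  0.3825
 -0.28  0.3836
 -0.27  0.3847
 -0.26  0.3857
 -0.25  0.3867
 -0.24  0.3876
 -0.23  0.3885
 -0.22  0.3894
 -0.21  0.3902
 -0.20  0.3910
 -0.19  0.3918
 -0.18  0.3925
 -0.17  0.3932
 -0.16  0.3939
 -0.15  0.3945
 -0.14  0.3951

σ√T = 0.35·√0.6667 = 0.2858
d₁ = [ln(153/173) + (0.021 + 0.35²/2)·0.6667] / 0.2858 = [-0.1229 + 0.0548] / 0.2858 = -0.2380 ≈ -0.24
√T = √0.6667 = 0.8165
φ(d₁) = φ(-0.24) = 0.3876
vega = S·φ(d₁)·√T = 153·0.3876·0.8165 = 48.4207

48.42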